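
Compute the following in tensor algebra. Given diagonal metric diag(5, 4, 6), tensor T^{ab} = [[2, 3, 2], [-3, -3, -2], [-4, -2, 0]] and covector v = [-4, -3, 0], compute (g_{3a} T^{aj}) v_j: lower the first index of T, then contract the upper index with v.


Step 1: lower the first index. For a diagonal metric, g_{ia} T^{aj} = g_{ii} T^{ij} (no sum on i).
g_{33} = 6
S_3{}^1 = 6 * T^{31} = 6 * -4 = -24
S_3{}^2 = 6 * T^{32} = 6 * -2 = -12
S_3{}^3 = 6 * T^{33} = 6 * 0 = 0
Step 2: contract S_3{}^j with v_j.
S_3{}^1 * v_1 = -24 * -4 = 96
S_3{}^2 * v_2 = -12 * -3 = 36
S_3{}^3 * v_3 = 0 * 0 = 0
Result = 96 + 36 + 0 = 132

132


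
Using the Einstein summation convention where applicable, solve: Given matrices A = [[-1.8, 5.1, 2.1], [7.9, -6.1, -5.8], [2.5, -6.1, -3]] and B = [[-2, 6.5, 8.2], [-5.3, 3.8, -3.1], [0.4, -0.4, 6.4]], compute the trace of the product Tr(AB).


Tr(AB) = sum_i (AB)_{ii} where (AB)_{ii} = sum_k A_{ik} B_{ki}.
(AB)_{11} = -1.8*-2 + 5.1*-5.3 + 2.1*0.4 = -22.59
(AB)_{22} = 7.9*6.5 + -6.1*3.8 + -5.8*-0.4 = 30.49
(AB)_{33} = 2.5*8.2 + -6.1*-3.1 + -3*6.4 = 20.21
Tr(AB) = -22.59 + 30.49 + 20.21 = 28.11

28.11


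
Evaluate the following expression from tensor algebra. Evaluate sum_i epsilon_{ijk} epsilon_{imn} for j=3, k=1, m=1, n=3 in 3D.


Using the identity: epsilon_{ijk} epsilon_{imn} = delta_{jm} delta_{kn} - delta_{jn} delta_{km}.
delta_{31} = 0
delta_{13} = 0
delta_{33} = 1
delta_{11} = 1
Result = 0 * 0 - 1 * 1 = 0 - 1 = -1

-1


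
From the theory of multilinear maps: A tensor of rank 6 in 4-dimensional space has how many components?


The number of components of a rank-r tensor in d dimensions is d^r.
Here d = 4 and r = 6.
4^6 = 4096

4096


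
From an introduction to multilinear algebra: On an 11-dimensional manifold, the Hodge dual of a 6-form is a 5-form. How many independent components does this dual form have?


The Hodge dual of a p-form on an n-dimensional manifold is an (n-p)-form.
n = 11, p = 6, so dual degree = 11 - 6 = 5
The number of components is C(n, n-p) = C(11, 5) = 462

462


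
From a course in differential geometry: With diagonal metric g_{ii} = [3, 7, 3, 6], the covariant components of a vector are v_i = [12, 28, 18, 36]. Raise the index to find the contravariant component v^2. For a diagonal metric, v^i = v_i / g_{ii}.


To raise an index with a diagonal metric: v^i = v_i / g_{ii}.
For index 2: v_2 = 28, g_{22} = 7
v^2 = 28 / 7 = 4

4


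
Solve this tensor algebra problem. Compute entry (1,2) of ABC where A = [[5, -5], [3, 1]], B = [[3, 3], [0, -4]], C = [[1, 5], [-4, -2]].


(ABC)_{12} = sum_m (AB)_{1m} C_{m2}. First compute row 1 of AB.
(AB)_{11} = 5*3 + -5*0 = 15
(AB)_{12} = 5*3 + -5*-4 = 35
Now contract with column 2 of C:
(AB)_{11} * C_{12} = 15 * 5 = 75
(AB)_{12} * C_{22} = 35 * -2 = -70
(ABC)_{12} = 75 + -70 = 5

5


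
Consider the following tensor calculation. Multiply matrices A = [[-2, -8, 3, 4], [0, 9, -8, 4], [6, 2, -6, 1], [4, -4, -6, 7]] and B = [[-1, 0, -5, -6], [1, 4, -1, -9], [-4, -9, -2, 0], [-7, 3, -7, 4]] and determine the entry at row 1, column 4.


(AB)_{ij} = sum_k A_{ik} B_{kj}.
For i=1, j=4:
A_{11} * B_{14} = -2 * -6 = 12
A_{12} * B_{24} = -8 * -9 = 72
A_{13} * B_{34} = 3 * 0 = 0
A_{14} * B_{44} = 4 * 4 = 16
Sum = 12 + 72 + 0 + 16 = 100

100


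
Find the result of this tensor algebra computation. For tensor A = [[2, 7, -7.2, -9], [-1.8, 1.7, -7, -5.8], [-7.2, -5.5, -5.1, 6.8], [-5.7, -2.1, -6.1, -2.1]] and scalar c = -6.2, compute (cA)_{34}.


Scalar multiplication: (cA)_{ij} = c * A_{ij}.
c = -6.2
A_{34} = 6.8
(cA)_{34} = -6.2 * 6.8 = -42.16

-42.16


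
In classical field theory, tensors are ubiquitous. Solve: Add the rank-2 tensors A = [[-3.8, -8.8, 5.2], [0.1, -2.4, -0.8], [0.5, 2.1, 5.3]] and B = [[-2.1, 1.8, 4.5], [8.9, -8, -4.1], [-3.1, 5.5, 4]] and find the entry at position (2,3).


Tensor addition is component-wise: (A + B)_{ij} = A_{ij} + B_{ij}.
A_{23} = -0.8
B_{23} = -4.1
(A + B)_{23} = -0.8 + -4.1 = -4.9

-4.9


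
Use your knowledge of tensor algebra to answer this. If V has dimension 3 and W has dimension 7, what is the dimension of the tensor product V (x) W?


The dimension of a tensor product is the product of dimensions.
dim(V) = 3, dim(W) = 7
dim(V (x) W) = 3 * 7 = 21

21


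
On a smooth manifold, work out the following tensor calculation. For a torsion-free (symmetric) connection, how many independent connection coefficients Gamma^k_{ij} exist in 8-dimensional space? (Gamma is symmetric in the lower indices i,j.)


Christoffel symbols Gamma^k_{ij} are symmetric in i,j, so there are d * d(d+1)/2 independent symbols.
d = 8
d(d+1)/2 = 8 * 9 / 2 = 36
Total = 8 * 36 = 288

288


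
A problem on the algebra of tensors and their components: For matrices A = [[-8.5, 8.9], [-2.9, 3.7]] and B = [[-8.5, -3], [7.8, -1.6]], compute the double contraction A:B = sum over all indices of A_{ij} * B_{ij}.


A:B = sum over all i,j of A_{ij} * B_{ij}.
Row 1: -8.5*-8.5=72.25, 8.9*-3=-26.7 => row sum = 45.55
Row 2: -2.9*7.8=-22.62, 3.7*-1.6=-5.92 => row sum = -28.54
Total = 45.55 + -28.54 = 17.01

17.01


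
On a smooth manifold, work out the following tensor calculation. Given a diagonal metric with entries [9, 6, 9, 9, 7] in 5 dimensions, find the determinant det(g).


For a diagonal metric, the determinant is the product of diagonal entries.
Diagonal entries: 9, 6, 9, 9, 7
det(g) = 9 * 6 * 9 * 9 * 7 = 30618

30618


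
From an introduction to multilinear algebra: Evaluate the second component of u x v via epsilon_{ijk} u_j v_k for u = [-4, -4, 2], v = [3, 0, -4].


(u x v)_2 = sum_{j,k} epsilon_{2jk} u_j v_k. Only permutations of (1,2,3) contribute; the two non-zero terms are:
eps_{213} u_1 v_3 = -1 * -4 * -4 = -16
eps_{231} u_3 v_1 = 1 * 2 * 3 = 6
(u x v)_2 = -10

-10


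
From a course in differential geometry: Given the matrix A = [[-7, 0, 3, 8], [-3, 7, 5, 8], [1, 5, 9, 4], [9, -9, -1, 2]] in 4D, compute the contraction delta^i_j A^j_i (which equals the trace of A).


The contraction (trace) of a rank-2 tensor is the sum of its diagonal elements.
Diagonal entries: A[1,1] = -7, A[2,2] = 7, A[3,3] = 9, A[4,4] = 2
Tr(A) = -7 + 7 + 9 + 2 = 11

11


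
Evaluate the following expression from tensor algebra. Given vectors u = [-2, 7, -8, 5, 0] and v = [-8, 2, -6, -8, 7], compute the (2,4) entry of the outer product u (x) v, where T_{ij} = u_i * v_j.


The outer product entry T_{ij} = u_i * v_j.
We need i=2, j=4.
u_2 = 7, v_4 = -8
T_{2,4} = 7 * -8 = -56

-56


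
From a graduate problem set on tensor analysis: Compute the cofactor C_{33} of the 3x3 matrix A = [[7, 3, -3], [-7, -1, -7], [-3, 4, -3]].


To find cofactor C_{33}, delete row 3 and column 3.
The resulting 2x2 submatrix is: [[7, 3], [-7, -1]]
Minor M_{33} = 7*-1 - 3*-7
  = -7 - -21 = 14
Sign = (-1)^(3+3) = (-1)^6 = 1
Cofactor C_{33} = 1 * 14 = 14

14


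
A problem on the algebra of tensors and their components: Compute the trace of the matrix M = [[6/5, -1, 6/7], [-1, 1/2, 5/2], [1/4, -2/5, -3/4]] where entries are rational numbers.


The trace is the sum of diagonal entries.
Diagonal: M[1,1] = 6/5, M[2,2] = 1/2, M[3,3] = -3/4
Tr(M) = 6/5 + 1/2 + -3/4
Computing step by step:
After adding M[1,1]: 6/5
After adding M[2,2]: 17/10
After adding M[3,3]: 19/20
Tr(M) = 19/20

19/20


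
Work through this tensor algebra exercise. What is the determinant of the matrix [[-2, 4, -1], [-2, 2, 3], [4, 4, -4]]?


Expanding along the first row, det(A) = a11*M_11 - a12*M_12 + a13*M_13, where M_1j is the (1,j) minor.
Minor M_11 = 2*-4 - 3*4 = -20
Minor M_12 = -2*-4 - 3*4 = -4
Minor M_13 = -2*4 - 2*4 = -16
det = -2*(-20) - 4*(-4) + -1*(-16)
    = 40 - -16 + 16
    = 72

72


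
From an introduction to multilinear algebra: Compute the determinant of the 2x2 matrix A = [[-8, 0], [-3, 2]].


For a 2x2 matrix [[a, b], [c, d]], det = a*d - b*c.
a = -8, b = 0, c = -3, d = 2
a*d = -8 * 2 = -16
b*c = 0 * -3 = 0
det = -16 - 0 = -16

-16


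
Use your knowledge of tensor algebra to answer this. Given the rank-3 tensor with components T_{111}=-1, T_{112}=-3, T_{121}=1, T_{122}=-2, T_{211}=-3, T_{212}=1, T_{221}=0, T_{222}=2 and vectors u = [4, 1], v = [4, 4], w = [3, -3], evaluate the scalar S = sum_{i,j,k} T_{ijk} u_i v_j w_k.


S = sum over i,j,k of T_{ijk} u_i v_j w_k. Expanding all 8 terms:
T_{111}*u_1*v_1*w_1 = -1*4*4*3 = -48  (running total: -48)
T_{112}*u_1*v_1*w_2 = -3*4*4*-3 = 144  (running total: 96)
T_{121}*u_1*v_2*w_1 = 1*4*4*3 = 48  (running total: 144)
T_{122}*u_1*v_2*w_2 = -2*4*4*-3 = 96  (running total: 240)
T_{211}*u_2*v_1*w_1 = -3*1*4*3 = -36  (running total: 204)
T_{212}*u_2*v_1*w_2 = 1*1*4*-3 = -12  (running total: 192)
T_{221}*u_2*v_2*w_1 = 0*1*4*3 = 0  (running total: 192)
T_{222}*u_2*v_2*w_2 = 2*1*4*-3 = -24  (running total: 168)
S = 168

168


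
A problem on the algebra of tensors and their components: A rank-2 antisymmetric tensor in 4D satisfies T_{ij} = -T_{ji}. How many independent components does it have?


An antisymmetric rank-2 tensor satisfies A_{ij} = -A_{ji}, so diagonal entries are zero.
The independent components are the upper-triangular entries: C(n, 2) = n(n-1)/2.
n = 4
C(4, 2) = 4 * 3 / 2 = 12 / 2 = 6

6


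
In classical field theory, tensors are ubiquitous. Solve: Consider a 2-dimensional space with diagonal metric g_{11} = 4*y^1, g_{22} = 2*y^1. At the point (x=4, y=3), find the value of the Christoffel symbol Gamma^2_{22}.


For a diagonal metric, Gamma^k_{ij} = (1/2) g^{kk} (dg_{ik}/dx_j + dg_{jk}/dx_i - dg_{ij}/dx_k).
The metric is diagonal, so g_{ab} = 0 for a != b.
At the given point: g_{11} = 12, g_{22} = 6
g^{22} = 1/6
dg_{22}/dx_2 = dg_{22}/dx_2 = 2
dg_{22}/dx_2 = dg_{22}/dx_2 = 2
dg_{22}/dx_2 = dg_{22}/dx_2 = 2
Numerator = 2 + 2 - 2 = 2
Gamma^2_{22} = 2 / (2 * 6) = 1/6

1/6


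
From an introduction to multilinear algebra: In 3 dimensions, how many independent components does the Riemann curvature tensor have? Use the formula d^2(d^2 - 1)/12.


The Riemann tensor in d dimensions has d^2(d^2 - 1)/12 independent components.
d = 3, so d^2 = 9
d^2 - 1 = 8
d^2(d^2 - 1) = 9 * 8 = 72
Divide by 12: 72 / 12 = 6

6


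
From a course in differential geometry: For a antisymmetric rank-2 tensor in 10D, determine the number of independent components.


A antisymmetric rank-2 tensor in d dimensions has d(d-1)/2 independent components.
d = 10
d(d-1)/2 = 10 * 9 / 2 = 90 / 2 = 45

45


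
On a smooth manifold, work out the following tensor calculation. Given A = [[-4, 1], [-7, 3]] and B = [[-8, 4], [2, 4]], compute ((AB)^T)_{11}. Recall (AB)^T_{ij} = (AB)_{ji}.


(AB)^T_{ij} = (AB)_{ji} = sum_k A_{jk} B_{ki}.
For i=1, j=1 we need (AB)_{11}:
A_{11} * B_{11} = -4 * -8 = 32
A_{12} * B_{21} = 1 * 2 = 2
Sum = 32 + 2 = 34

34


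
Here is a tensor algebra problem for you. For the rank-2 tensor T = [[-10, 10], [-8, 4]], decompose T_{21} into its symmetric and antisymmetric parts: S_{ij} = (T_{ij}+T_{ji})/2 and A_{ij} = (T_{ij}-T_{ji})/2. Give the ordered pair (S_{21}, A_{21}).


T_{21} = -8
T_{12} = 10
S_{21} = (-8 + 10)/2 = 2/2 = 1
A_{21} = (-8 - 10)/2 = -18/2 = -9
Check: S + A = 1 + -9 = -8 = T_{21}.

(1, -9)


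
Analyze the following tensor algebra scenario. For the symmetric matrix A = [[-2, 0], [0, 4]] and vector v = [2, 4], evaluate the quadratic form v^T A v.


First compute Av:
(Av)_1 = -2*2 + 0*4 = -4
(Av)_2 = 0*2 + 4*4 = 16
Av = [-4, 16]
Then v^T (Av) = 2*-4 + 4*16
= -8 + 64 = 56

56


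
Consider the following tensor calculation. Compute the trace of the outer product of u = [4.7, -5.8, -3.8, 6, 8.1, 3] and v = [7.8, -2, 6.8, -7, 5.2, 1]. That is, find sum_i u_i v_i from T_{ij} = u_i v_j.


The outer product gives T_{ij} = u_i v_j.
The trace (contraction) is Tr(T) = sum_i T_{ii} = sum_i u_i v_i.
Diagonal entries:
T_{11} = u_1 * v_1 = 4.7 * 7.8 = 36.66
T_{22} = u_2 * v_2 = -5.8 * -2 = 11.6
T_{33} = u_3 * v_3 = -3.8 * 6.8 = -25.84
T_{44} = u_4 * v_4 = 6 * -7 = -42
T_{55} = u_5 * v_5 = 8.1 * 5.2 = 42.12
T_{66} = u_6 * v_6 = 3 * 1 = 3
Tr(T) = 36.66 + 11.6 + -25.84 + -42 + 42.12 + 3 = 25.54

25.54


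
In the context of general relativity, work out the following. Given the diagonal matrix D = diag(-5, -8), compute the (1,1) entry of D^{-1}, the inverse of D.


For a diagonal matrix, the inverse has entries (D^{-1})_{ii} = 1/d_{ii}.
The diagonal entries are: d_{11} = -5, d_{22} = -8
We need (D^{-1})_{11} = 1/d_{11} = 1/-5 = -1/5

-1/5


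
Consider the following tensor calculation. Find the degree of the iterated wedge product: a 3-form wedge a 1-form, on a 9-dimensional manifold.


The degree of a wedge product is the sum of the degrees of the individual forms.
Degrees: 3, 1
Total degree = 3 + 1 = 4

4


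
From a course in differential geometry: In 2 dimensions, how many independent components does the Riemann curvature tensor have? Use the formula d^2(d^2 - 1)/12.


The Riemann tensor in d dimensions has d^2(d^2 - 1)/12 independent components.
d = 2, so d^2 = 4
d^2 - 1 = 3
d^2(d^2 - 1) = 4 * 3 = 12
Divide by 12: 12 / 12 = 1

1


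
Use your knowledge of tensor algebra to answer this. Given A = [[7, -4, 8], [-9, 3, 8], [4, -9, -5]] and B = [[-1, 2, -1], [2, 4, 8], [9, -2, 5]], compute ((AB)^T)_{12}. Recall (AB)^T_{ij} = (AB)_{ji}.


(AB)^T_{ij} = (AB)_{ji} = sum_k A_{jk} B_{ki}.
For i=1, j=2 we need (AB)_{21}:
A_{21} * B_{11} = -9 * -1 = 9
A_{22} * B_{21} = 3 * 2 = 6
A_{23} * B_{31} = 8 * 9 = 72
Sum = 9 + 6 + 72 = 87

87


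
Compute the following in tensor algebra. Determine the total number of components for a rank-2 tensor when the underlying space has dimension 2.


The number of components of a rank-r tensor in d dimensions is d^r.
Here d = 2 and r = 2.
2^2 = 4

4


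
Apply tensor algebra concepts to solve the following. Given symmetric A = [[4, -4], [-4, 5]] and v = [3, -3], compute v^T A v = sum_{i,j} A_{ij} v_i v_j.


First compute Av:
(Av)_1 = 4*3 + -4*-3 = 24
(Av)_2 = -4*3 + 5*-3 = -27
Av = [24, -27]
Then v^T (Av) = 3*24 + -3*-27
= 72 + 81 = 153

153


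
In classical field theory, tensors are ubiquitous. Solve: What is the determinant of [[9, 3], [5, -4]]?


For a 2x2 matrix [[a, b], [c, d]], det = a*d - b*c.
a = 9, b = 3, c = 5, d = -4
a*d = 9 * -4 = -36
b*c = 3 * 5 = 15
det = -36 - 15 = -51

-51


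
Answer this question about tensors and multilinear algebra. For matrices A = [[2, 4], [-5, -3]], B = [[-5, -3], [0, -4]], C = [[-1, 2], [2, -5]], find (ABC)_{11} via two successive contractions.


(ABC)_{11} = sum_m (AB)_{1m} C_{m1}. First compute row 1 of AB.
(AB)_{11} = 2*-5 + 4*0 = -10
(AB)_{12} = 2*-3 + 4*-4 = -22
Now contract with column 1 of C:
(AB)_{11} * C_{11} = -10 * -1 = 10
(AB)_{12} * C_{21} = -22 * 2 = -44
(ABC)_{11} = 10 + -44 = -34

-34


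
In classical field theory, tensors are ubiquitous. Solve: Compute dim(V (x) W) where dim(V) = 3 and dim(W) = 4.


The dimension of a tensor product is the product of dimensions.
dim(V) = 3, dim(W) = 4
dim(V (x) W) = 3 * 4 = 12

12


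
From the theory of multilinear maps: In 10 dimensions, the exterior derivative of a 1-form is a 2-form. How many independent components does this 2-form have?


The exterior derivative of a p-form is a (p+1)-form.
Its number of independent components is C(n, p+1).
n = 10, p+1 = 2
C(10, 2) = 45

45


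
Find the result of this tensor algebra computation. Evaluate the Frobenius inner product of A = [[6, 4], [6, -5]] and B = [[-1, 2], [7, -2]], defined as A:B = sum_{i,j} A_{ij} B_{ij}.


A:B = sum over all i,j of A_{ij} * B_{ij}.
Row 1: 6*-1=-6, 4*2=8 => row sum = 2
Row 2: 6*7=42, -5*-2=10 => row sum = 52
Total = 2 + 52 = 54

54


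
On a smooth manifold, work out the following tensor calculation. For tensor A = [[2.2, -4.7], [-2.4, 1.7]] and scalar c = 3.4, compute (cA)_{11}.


Scalar multiplication: (cA)_{ij} = c * A_{ij}.
c = 3.4
A_{11} = 2.2
(cA)_{11} = 3.4 * 2.2 = 7.48

7.48


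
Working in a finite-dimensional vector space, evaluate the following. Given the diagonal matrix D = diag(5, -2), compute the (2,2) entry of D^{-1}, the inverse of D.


For a diagonal matrix, the inverse has entries (D^{-1})_{ii} = 1/d_{ii}.
The diagonal entries are: d_{11} = 5, d_{22} = -2
We need (D^{-1})_{22} = 1/d_{22} = 1/-2 = -1/2

-1/2


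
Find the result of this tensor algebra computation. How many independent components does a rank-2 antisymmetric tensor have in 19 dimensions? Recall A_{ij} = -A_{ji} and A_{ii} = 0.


An antisymmetric rank-2 tensor satisfies A_{ij} = -A_{ji}, so diagonal entries are zero.
The independent components are the upper-triangular entries: C(n, 2) = n(n-1)/2.
n = 19
C(19, 2) = 19 * 18 / 2 = 342 / 2 = 171

171


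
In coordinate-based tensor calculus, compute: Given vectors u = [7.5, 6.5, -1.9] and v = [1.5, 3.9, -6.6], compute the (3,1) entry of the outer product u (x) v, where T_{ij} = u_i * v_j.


The outer product entry T_{ij} = u_i * v_j.
We need i=3, j=1.
u_3 = -1.9, v_1 = 1.5
T_{3,1} = -1.9 * 1.5 = -2.85

-2.85


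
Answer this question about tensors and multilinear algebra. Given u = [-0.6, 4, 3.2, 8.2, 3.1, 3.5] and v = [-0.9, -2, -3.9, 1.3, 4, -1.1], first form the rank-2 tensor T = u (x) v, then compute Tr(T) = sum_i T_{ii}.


The outer product gives T_{ij} = u_i v_j.
The trace (contraction) is Tr(T) = sum_i T_{ii} = sum_i u_i v_i.
Diagonal entries:
T_{11} = u_1 * v_1 = -0.6 * -0.9 = 0.54
T_{22} = u_2 * v_2 = 4 * -2 = -8
T_{33} = u_3 * v_3 = 3.2 * -3.9 = -12.48
T_{44} = u_4 * v_4 = 8.2 * 1.3 = 10.66
T_{55} = u_5 * v_5 = 3.1 * 4 = 12.4
T_{66} = u_6 * v_6 = 3.5 * -1.1 = -3.85
Tr(T) = 0.54 + -8 + -12.48 + 10.66 + 12.4 + -3.85 = -0.73

-0.73


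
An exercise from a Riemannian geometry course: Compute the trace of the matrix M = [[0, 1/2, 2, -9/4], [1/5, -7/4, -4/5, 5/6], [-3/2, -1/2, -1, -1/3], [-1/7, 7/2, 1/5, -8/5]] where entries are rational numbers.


The trace is the sum of diagonal entries.
Diagonal: M[1,1] = 0, M[2,2] = -7/4, M[3,3] = -1, M[4,4] = -8/5
Tr(M) = 0 + -7/4 + -1 + -8/5
Computing step by step:
After adding M[1,1]: 0
After adding M[2,2]: -7/4
After adding M[3,3]: -11/4
After adding M[4,4]: -87/20
Tr(M) = -87/20

-87/20


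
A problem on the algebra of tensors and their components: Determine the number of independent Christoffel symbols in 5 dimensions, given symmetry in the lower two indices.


Christoffel symbols Gamma^k_{ij} are symmetric in i,j, so there are d * d(d+1)/2 independent symbols.
d = 5
d(d+1)/2 = 5 * 6 / 2 = 15
Total = 5 * 15 = 75

75


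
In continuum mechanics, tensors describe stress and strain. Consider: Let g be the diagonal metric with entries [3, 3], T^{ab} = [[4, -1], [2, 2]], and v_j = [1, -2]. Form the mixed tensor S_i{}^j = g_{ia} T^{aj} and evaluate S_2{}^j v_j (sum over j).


Step 1: lower the first index. For a diagonal metric, g_{ia} T^{aj} = g_{ii} T^{ij} (no sum on i).
g_{22} = 3
S_2{}^1 = 3 * T^{21} = 3 * 2 = 6
S_2{}^2 = 3 * T^{22} = 3 * 2 = 6
Step 2: contract S_2{}^j with v_j.
S_2{}^1 * v_1 = 6 * 1 = 6
S_2{}^2 * v_2 = 6 * -2 = -12
Result = 6 + -12 = -6

-6


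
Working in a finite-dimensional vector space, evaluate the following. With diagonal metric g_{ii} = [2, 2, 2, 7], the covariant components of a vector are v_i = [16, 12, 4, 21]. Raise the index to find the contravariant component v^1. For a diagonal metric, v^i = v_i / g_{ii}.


To raise an index with a diagonal metric: v^i = v_i / g_{ii}.
For index 1: v_1 = 16, g_{11} = 2
v^1 = 16 / 2 = 8

8


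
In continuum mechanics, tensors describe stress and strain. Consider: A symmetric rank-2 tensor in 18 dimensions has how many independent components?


A symmetric rank-2 tensor in d dimensions has d(d+1)/2 independent components.
d = 18
d(d+1)/2 = 18 * 19 / 2 = 342 / 2 = 171

171


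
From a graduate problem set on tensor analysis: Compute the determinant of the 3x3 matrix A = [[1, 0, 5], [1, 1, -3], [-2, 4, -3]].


Expanding along the first row, det(A) = a11*M_11 - a12*M_12 + a13*M_13, where M_1j is the (1,j) minor.
Minor M_11 = 1*-3 - -3*4 = 9
Minor M_12 = 1*-3 - -3*-2 = -9
Minor M_13 = 1*4 - 1*-2 = 6
det = 1*(9) - 0*(-9) + 5*(6)
    = 9 - 0 + 30
    = 39

39


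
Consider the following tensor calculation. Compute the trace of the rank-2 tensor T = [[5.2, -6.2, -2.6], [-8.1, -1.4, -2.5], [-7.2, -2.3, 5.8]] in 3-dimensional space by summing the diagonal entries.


The contraction (trace) of a rank-2 tensor is the sum of its diagonal elements.
Diagonal entries: A[1,1] = 5.2, A[2,2] = -1.4, A[3,3] = 5.8
Tr(A) = 5.2 + -1.4 + 5.8 = 9.6

9.6


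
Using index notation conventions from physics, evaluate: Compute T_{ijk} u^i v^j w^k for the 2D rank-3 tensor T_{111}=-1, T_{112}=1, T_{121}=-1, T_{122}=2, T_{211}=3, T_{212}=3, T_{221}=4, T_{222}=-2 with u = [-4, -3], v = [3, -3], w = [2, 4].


S = sum over i,j,k of T_{ijk} u_i v_j w_k. Expanding all 8 terms:
T_{111}*u_1*v_1*w_1 = -1*-4*3*2 = 24  (running total: 24)
T_{112}*u_1*v_1*w_2 = 1*-4*3*4 = -48  (running total: -24)
T_{121}*u_1*v_2*w_1 = -1*-4*-3*2 = -24  (running total: -48)
T_{122}*u_1*v_2*w_2 = 2*-4*-3*4 = 96  (running total: 48)
T_{211}*u_2*v_1*w_1 = 3*-3*3*2 = -54  (running total: -6)
T_{212}*u_2*v_1*w_2 = 3*-3*3*4 = -108  (running total: -114)
T_{221}*u_2*v_2*w_1 = 4*-3*-3*2 = 72  (running total: -42)
T_{222}*u_2*v_2*w_2 = -2*-3*-3*4 = -72  (running total: -114)
S = -114

-114


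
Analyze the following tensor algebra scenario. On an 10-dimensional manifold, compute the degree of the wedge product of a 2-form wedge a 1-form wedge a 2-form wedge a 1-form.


The degree of a wedge product is the sum of the degrees of the individual forms.
Degrees: 2, 1, 2, 1
Total degree = 2 + 1 + 2 + 1 = 6

6


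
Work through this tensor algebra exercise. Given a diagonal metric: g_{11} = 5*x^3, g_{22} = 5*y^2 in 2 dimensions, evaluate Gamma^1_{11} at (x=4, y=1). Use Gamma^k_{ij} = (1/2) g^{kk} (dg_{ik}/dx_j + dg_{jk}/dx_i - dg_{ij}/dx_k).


For a diagonal metric, Gamma^k_{ij} = (1/2) g^{kk} (dg_{ik}/dx_j + dg_{jk}/dx_i - dg_{ij}/dx_k).
The metric is diagonal, so g_{ab} = 0 for a != b.
At the given point: g_{11} = 320, g_{22} = 5
g^{11} = 1/320
dg_{11}/dx_1 = dg_{11}/dx_1 = 240
dg_{11}/dx_1 = dg_{11}/dx_1 = 240
dg_{11}/dx_1 = dg_{11}/dx_1 = 240
Numerator = 240 + 240 - 240 = 240
Gamma^1_{11} = 240 / (2 * 320) = 3/8

3/8


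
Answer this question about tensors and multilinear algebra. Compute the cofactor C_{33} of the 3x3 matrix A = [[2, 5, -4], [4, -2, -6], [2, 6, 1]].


To find cofactor C_{33}, delete row 3 and column 3.
The resulting 2x2 submatrix is: [[2, 5], [4, -2]]
Minor M_{33} = 2*-2 - 5*4
  = -4 - 20 = -24
Sign = (-1)^(3+3) = (-1)^6 = 1
Cofactor C_{33} = 1 * -24 = -24

-24


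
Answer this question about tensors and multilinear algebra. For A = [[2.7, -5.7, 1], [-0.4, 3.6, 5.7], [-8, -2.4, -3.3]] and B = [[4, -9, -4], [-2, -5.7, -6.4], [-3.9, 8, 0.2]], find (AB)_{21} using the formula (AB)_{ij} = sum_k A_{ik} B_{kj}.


(AB)_{ij} = sum_k A_{ik} B_{kj}.
For i=2, j=1:
A_{21} * B_{11} = -0.4 * 4 = -1.6
A_{22} * B_{21} = 3.6 * -2 = -7.2
A_{23} * B_{31} = 5.7 * -3.9 = -22.23
Sum = -1.6 + -7.2 + -22.23 = -31.03

-31.03


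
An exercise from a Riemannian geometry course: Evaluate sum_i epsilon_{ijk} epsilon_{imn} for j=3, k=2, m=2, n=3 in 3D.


Using the identity: epsilon_{ijk} epsilon_{imn} = delta_{jm} delta_{kn} - delta_{jn} delta_{km}.
delta_{32} = 0
delta_{23} = 0
delta_{33} = 1
delta_{22} = 1
Result = 0 * 0 - 1 * 1 = 0 - 1 = -1

-1


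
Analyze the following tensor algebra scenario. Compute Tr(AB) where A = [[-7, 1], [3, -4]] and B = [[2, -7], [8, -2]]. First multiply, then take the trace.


Tr(AB) = sum_i (AB)_{ii} where (AB)_{ii} = sum_k A_{ik} B_{ki}.
(AB)_{11} = -7*2 + 1*8 = -6
(AB)_{22} = 3*-7 + -4*-2 = -13
Tr(AB) = -6 + -13 = -19

-19


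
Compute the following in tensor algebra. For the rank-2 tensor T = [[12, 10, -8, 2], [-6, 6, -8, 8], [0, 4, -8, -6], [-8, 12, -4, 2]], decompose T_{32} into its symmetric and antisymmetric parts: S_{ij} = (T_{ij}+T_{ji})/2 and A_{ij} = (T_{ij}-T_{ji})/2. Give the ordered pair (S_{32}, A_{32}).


T_{32} = 4
T_{23} = -8
S_{32} = (4 + -8)/2 = -4/2 = -2
A_{32} = (4 - -8)/2 = 12/2 = 6
Check: S + A = -2 + 6 = 4 = T_{32}.

(-2, 6)


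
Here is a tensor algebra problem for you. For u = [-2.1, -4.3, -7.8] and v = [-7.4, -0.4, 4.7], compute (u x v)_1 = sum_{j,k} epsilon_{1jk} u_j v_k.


(u x v)_1 = sum_{j,k} epsilon_{1jk} u_j v_k. Only permutations of (1,2,3) contribute; the two non-zero terms are:
eps_{123} u_2 v_3 = 1 * -4.3 * 4.7 = -20.21
eps_{132} u_3 v_2 = -1 * -7.8 * -0.4 = -3.12
(u x v)_1 = -23.33

-23.33


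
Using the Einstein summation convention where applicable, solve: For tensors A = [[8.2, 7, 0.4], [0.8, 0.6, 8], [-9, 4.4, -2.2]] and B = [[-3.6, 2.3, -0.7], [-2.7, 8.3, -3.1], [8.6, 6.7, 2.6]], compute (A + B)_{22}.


Tensor addition is component-wise: (A + B)_{ij} = A_{ij} + B_{ij}.
A_{22} = 0.6
B_{22} = 8.3
(A + B)_{22} = 0.6 + 8.3 = 8.9

8.9


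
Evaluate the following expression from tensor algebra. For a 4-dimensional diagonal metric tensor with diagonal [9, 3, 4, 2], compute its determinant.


For a diagonal metric, the determinant is the product of diagonal entries.
Diagonal entries: 9, 3, 4, 2
det(g) = 9 * 3 * 4 * 2 = 216

216


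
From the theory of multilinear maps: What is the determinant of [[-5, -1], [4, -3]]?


For a 2x2 matrix [[a, b], [c, d]], det = a*d - b*c.
a = -5, b = -1, c = 4, d = -3
a*d = -5 * -3 = 15
b*c = -1 * 4 = -4
det = 15 - -4 = 19

19


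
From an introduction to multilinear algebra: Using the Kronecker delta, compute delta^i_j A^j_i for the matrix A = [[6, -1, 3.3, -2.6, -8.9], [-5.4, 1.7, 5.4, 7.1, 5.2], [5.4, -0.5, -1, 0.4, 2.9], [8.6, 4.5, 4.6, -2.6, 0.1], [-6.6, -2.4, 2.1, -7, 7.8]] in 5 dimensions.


The contraction (trace) of a rank-2 tensor is the sum of its diagonal elements.
Diagonal entries: A[1,1] = 6, A[2,2] = 1.7, A[3,3] = -1, A[4,4] = -2.6, A[5,5] = 7.8
Tr(A) = 6 + 1.7 + -1 + -2.6 + 7.8 = 11.9

11.9


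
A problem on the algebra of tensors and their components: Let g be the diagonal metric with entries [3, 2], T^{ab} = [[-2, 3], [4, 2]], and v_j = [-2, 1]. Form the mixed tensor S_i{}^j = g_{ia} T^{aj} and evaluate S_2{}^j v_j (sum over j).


Step 1: lower the first index. For a diagonal metric, g_{ia} T^{aj} = g_{ii} T^{ij} (no sum on i).
g_{22} = 2
S_2{}^1 = 2 * T^{21} = 2 * 4 = 8
S_2{}^2 = 2 * T^{22} = 2 * 2 = 4
Step 2: contract S_2{}^j with v_j.
S_2{}^1 * v_1 = 8 * -2 = -16
S_2{}^2 * v_2 = 4 * 1 = 4
Result = -16 + 4 = -12

-12


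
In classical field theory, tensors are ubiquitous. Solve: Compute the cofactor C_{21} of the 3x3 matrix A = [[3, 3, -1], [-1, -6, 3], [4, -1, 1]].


To find cofactor C_{21}, delete row 2 and column 1.
The resulting 2x2 submatrix is: [[3, -1], [-1, 1]]
Minor M_{21} = 3*1 - -1*-1
  = 3 - 1 = 2
Sign = (-1)^(2+1) = (-1)^3 = -1
Cofactor C_{21} = -1 * 2 = -2

-2


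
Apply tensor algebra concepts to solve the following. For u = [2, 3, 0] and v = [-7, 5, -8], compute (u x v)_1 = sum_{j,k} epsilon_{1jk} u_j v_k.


(u x v)_1 = sum_{j,k} epsilon_{1jk} u_j v_k. Only permutations of (1,2,3) contribute; the two non-zero terms are:
eps_{123} u_2 v_3 = 1 * 3 * -8 = -24
eps_{132} u_3 v_2 = -1 * 0 * 5 = 0
(u x v)_1 = -24

-24


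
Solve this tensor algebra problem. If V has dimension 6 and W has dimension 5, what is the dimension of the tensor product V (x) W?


The dimension of a tensor product is the product of dimensions.
dim(V) = 6, dim(W) = 5
dim(V (x) W) = 6 * 5 = 30

30


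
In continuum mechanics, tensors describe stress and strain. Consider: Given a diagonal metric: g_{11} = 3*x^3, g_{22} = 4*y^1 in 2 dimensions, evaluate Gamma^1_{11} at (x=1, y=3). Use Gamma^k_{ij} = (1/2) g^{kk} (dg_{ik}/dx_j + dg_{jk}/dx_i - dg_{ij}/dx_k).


For a diagonal metric, Gamma^k_{ij} = (1/2) g^{kk} (dg_{ik}/dx_j + dg_{jk}/dx_i - dg_{ij}/dx_k).
The metric is diagonal, so g_{ab} = 0 for a != b.
At the given point: g_{11} = 3, g_{22} = 12
g^{11} = 1/3
dg_{11}/dx_1 = dg_{11}/dx_1 = 9
dg_{11}/dx_1 = dg_{11}/dx_1 = 9
dg_{11}/dx_1 = dg_{11}/dx_1 = 9
Numerator = 9 + 9 - 9 = 9
Gamma^1_{11} = 9 / (2 * 3) = 3/2

3/2


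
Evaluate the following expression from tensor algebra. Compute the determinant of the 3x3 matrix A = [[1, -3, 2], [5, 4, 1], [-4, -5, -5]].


Expanding along the first row, det(A) = a11*M_11 - a12*M_12 + a13*M_13, where M_1j is the (1,j) minor.
Minor M_11 = 4*-5 - 1*-5 = -15
Minor M_12 = 5*-5 - 1*-4 = -21
Minor M_13 = 5*-5 - 4*-4 = -9
det = 1*(-15) - -3*(-21) + 2*(-9)
    = -15 - 63 + -18
    = -96

-96


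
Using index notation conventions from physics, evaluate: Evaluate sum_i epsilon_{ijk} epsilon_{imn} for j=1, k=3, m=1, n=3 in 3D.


Using the identity: epsilon_{ijk} epsilon_{imn} = delta_{jm} delta_{kn} - delta_{jn} delta_{km}.
delta_{11} = 1
delta_{33} = 1
delta_{13} = 0
delta_{31} = 0
Result = 1 * 1 - 0 * 0 = 1 - 0 = 1

1


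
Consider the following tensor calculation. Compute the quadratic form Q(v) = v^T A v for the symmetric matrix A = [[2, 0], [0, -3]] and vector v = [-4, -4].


First compute Av:
(Av)_1 = 2*-4 + 0*-4 = -8
(Av)_2 = 0*-4 + -3*-4 = 12
Av = [-8, 12]
Then v^T (Av) = -4*-8 + -4*12
= 32 + -48 = -16

-16


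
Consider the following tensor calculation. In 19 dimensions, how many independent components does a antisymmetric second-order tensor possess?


A antisymmetric rank-2 tensor in d dimensions has d(d-1)/2 independent components.
d = 19
d(d-1)/2 = 19 * 18 / 2 = 342 / 2 = 171

171


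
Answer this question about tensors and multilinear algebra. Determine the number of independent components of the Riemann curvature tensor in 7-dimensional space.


The Riemann tensor in d dimensions has d^2(d^2 - 1)/12 independent components.
d = 7, so d^2 = 49
d^2 - 1 = 48
d^2(d^2 - 1) = 49 * 48 = 2352
Divide by 12: 2352 / 12 = 196

196


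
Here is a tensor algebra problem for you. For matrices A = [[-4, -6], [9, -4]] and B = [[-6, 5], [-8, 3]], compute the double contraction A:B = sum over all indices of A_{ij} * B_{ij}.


A:B = sum over all i,j of A_{ij} * B_{ij}.
Row 1: -4*-6=24, -6*5=-30 => row sum = -6
Row 2: 9*-8=-72, -4*3=-12 => row sum = -84
Total = -6 + -84 = -90

-90


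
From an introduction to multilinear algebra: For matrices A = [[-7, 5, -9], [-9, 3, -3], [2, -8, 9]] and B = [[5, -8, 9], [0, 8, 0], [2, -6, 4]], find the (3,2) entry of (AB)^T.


(AB)^T_{ij} = (AB)_{ji} = sum_k A_{jk} B_{ki}.
For i=3, j=2 we need (AB)_{23}:
A_{21} * B_{13} = -9 * 9 = -81
A_{22} * B_{23} = 3 * 0 = 0
A_{23} * B_{33} = -3 * 4 = -12
Sum = -81 + 0 + -12 = -93

-93


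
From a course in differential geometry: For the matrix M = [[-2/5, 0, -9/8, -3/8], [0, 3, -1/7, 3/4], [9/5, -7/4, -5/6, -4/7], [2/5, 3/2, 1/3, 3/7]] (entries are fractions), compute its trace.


The trace is the sum of diagonal entries.
Diagonal: M[1,1] = -2/5, M[2,2] = 3, M[3,3] = -5/6, M[4,4] = 3/7
Tr(M) = -2/5 + 3 + -5/6 + 3/7
Computing step by step:
After adding M[1,1]: -2/5
After adding M[2,2]: 13/5
After adding M[3,3]: 53/30
After adding M[4,4]: 461/210
Tr(M) = 461/210

461/210


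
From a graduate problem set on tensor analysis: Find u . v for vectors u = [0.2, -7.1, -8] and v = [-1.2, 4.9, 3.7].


The inner product u . v = sum of u_i * v_i.
Term-by-term: 0.2 * -1.2, -7.1 * 4.9, -8 * 3.7
Products: -0.24, -34.79, -29.6
Sum = -0.24 + -34.79 + -29.6 = -64.63

-64.63


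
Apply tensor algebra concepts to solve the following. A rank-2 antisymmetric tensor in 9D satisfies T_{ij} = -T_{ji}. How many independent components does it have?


An antisymmetric rank-2 tensor satisfies A_{ij} = -A_{ji}, so diagonal entries are zero.
The independent components are the upper-triangular entries: C(n, 2) = n(n-1)/2.
n = 9
C(9, 2) = 9 * 8 / 2 = 72 / 2 = 36

36


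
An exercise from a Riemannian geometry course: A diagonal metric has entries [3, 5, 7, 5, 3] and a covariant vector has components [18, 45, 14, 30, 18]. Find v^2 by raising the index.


To raise an index with a diagonal metric: v^i = v_i / g_{ii}.
For index 2: v_2 = 45, g_{22} = 5
v^2 = 45 / 5 = 9

9


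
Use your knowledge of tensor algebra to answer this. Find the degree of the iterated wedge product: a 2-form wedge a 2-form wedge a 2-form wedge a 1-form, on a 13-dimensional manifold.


The degree of a wedge product is the sum of the degrees of the individual forms.
Degrees: 2, 2, 2, 1
Total degree = 2 + 2 + 2 + 1 = 7

7


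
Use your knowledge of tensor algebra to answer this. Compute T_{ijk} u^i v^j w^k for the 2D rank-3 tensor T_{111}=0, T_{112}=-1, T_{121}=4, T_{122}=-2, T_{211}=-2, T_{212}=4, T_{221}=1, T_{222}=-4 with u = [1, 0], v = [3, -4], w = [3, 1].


S = sum over i,j,k of T_{ijk} u_i v_j w_k. Expanding all 8 terms:
T_{111}*u_1*v_1*w_1 = 0*1*3*3 = 0  (running total: 0)
T_{112}*u_1*v_1*w_2 = -1*1*3*1 = -3  (running total: -3)
T_{121}*u_1*v_2*w_1 = 4*1*-4*3 = -48  (running total: -51)
T_{122}*u_1*v_2*w_2 = -2*1*-4*1 = 8  (running total: -43)
T_{211}*u_2*v_1*w_1 = -2*0*3*3 = 0  (running total: -43)
T_{212}*u_2*v_1*w_2 = 4*0*3*1 = 0  (running total: -43)
T_{221}*u_2*v_2*w_1 = 1*0*-4*3 = 0  (running total: -43)
T_{222}*u_2*v_2*w_2 = -4*0*-4*1 = 0  (running total: -43)
S = -43

-43


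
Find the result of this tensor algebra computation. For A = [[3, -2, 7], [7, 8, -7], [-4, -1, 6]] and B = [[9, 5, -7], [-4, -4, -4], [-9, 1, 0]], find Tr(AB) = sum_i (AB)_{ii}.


Tr(AB) = sum_i (AB)_{ii} where (AB)_{ii} = sum_k A_{ik} B_{ki}.
(AB)_{11} = 3*9 + -2*-4 + 7*-9 = -28
(AB)_{22} = 7*5 + 8*-4 + -7*1 = -4
(AB)_{33} = -4*-7 + -1*-4 + 6*0 = 32
Tr(AB) = -28 + -4 + 32 = 0

0


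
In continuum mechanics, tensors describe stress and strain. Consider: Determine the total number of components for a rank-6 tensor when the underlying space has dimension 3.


The number of components of a rank-r tensor in d dimensions is d^r.
Here d = 3 and r = 6.
3^6 = 729

729


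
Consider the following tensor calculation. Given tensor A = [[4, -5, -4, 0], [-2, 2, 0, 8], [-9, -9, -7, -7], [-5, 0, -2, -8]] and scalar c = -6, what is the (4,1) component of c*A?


Scalar multiplication: (cA)_{ij} = c * A_{ij}.
c = -6
A_{41} = -5
(cA)_{41} = -6 * -5 = 30

30


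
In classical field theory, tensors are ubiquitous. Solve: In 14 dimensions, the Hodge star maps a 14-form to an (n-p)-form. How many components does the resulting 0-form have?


The Hodge dual of a p-form on an n-dimensional manifold is an (n-p)-form.
n = 14, p = 14, so dual degree = 14 - 14 = 0
The number of components is C(n, n-p) = C(14, 0) = 1

1


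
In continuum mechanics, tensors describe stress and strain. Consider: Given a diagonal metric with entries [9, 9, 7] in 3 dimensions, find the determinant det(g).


For a diagonal metric, the determinant is the product of diagonal entries.
Diagonal entries: 9, 9, 7
det(g) = 9 * 9 * 7 = 567

567


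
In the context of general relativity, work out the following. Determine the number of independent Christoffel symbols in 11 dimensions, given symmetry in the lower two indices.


Christoffel symbols Gamma^k_{ij} are symmetric in i,j, so there are d * d(d+1)/2 independent symbols.
d = 11
d(d+1)/2 = 11 * 12 / 2 = 66
Total = 11 * 66 = 726

726


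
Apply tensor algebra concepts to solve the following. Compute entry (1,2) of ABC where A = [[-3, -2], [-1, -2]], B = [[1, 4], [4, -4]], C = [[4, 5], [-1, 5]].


(ABC)_{12} = sum_m (AB)_{1m} C_{m2}. First compute row 1 of AB.
(AB)_{11} = -3*1 + -2*4 = -11
(AB)_{12} = -3*4 + -2*-4 = -4
Now contract with column 2 of C:
(AB)_{11} * C_{12} = -11 * 5 = -55
(AB)_{12} * C_{22} = -4 * 5 = -20
(ABC)_{12} = -55 + -20 = -75

-75


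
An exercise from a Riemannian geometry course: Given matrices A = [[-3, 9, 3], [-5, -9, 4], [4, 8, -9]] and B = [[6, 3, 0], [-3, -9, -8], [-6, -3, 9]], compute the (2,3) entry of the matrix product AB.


(AB)_{ij} = sum_k A_{ik} B_{kj}.
For i=2, j=3:
A_{21} * B_{13} = -5 * 0 = 0
A_{22} * B_{23} = -9 * -8 = 72
A_{23} * B_{33} = 4 * 9 = 36
Sum = 0 + 72 + 36 = 108

108


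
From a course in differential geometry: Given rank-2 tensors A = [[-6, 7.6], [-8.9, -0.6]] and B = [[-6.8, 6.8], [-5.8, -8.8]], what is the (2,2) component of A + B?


Tensor addition is component-wise: (A + B)_{ij} = A_{ij} + B_{ij}.
A_{22} = -0.6
B_{22} = -8.8
(A + B)_{22} = -0.6 + -8.8 = -9.4

-9.4


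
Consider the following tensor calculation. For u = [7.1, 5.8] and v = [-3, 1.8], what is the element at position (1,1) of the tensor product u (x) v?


The outer product entry T_{ij} = u_i * v_j.
We need i=1, j=1.
u_1 = 7.1, v_1 = -3
T_{1,1} = 7.1 * -3 = -21.3

-21.3


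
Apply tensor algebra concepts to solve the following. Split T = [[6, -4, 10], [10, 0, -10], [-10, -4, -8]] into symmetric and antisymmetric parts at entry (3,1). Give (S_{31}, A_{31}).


T_{31} = -10
T_{13} = 10
S_{31} = (-10 + 10)/2 = 0/2 = 0
A_{31} = (-10 - 10)/2 = -20/2 = -10
Check: S + A = 0 + -10 = -10 = T_{31}.

(0, -10)


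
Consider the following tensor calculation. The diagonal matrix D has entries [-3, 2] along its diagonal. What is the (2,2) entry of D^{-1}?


For a diagonal matrix, the inverse has entries (D^{-1})_{ii} = 1/d_{ii}.
The diagonal entries are: d_{11} = -3, d_{22} = 2
We need (D^{-1})_{22} = 1/d_{22} = 1/2 = 1/2

1/2


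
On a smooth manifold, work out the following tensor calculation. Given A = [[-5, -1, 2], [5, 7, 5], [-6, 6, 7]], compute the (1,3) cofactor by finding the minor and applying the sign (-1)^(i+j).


To find cofactor C_{13}, delete row 1 and column 3.
The resulting 2x2 submatrix is: [[5, 7], [-6, 6]]
Minor M_{13} = 5*6 - 7*-6
  = 30 - -42 = 72
Sign = (-1)^(1+3) = (-1)^4 = 1
Cofactor C_{13} = 1 * 72 = 72

72


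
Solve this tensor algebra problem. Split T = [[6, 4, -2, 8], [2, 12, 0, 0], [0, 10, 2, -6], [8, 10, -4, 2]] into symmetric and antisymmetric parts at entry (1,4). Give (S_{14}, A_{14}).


T_{14} = 8
T_{41} = 8
S_{14} = (8 + 8)/2 = 16/2 = 8
A_{14} = (8 - 8)/2 = 0/2 = 0
Check: S + A = 8 + 0 = 8 = T_{14}.

(8, 0)


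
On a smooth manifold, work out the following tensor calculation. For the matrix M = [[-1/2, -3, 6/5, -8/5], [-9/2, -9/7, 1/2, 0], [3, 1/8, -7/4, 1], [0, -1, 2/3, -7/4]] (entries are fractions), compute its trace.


The trace is the sum of diagonal entries.
Diagonal: M[1,1] = -1/2, M[2,2] = -9/7, M[3,3] = -7/4, M[4,4] = -7/4
Tr(M) = -1/2 + -9/7 + -7/4 + -7/4
Computing step by step:
After adding M[1,1]: -1/2
After adding M[2,2]: -25/14
After adding M[3,3]: -99/28
After adding M[4,4]: -37/7
Tr(M) = -37/7

-37/7


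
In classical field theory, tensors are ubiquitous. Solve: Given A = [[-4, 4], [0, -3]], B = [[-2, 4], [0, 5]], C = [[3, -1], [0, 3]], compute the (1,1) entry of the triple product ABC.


(ABC)_{11} = sum_m (AB)_{1m} C_{m1}. First compute row 1 of AB.
(AB)_{11} = -4*-2 + 4*0 = 8
(AB)_{12} = -4*4 + 4*5 = 4
Now contract with column 1 of C:
(AB)_{11} * C_{11} = 8 * 3 = 24
(AB)_{12} * C_{21} = 4 * 0 = 0
(ABC)_{11} = 24 + 0 = 24

24


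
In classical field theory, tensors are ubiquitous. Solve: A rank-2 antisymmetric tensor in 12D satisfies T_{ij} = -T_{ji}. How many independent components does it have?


An antisymmetric rank-2 tensor satisfies A_{ij} = -A_{ji}, so diagonal entries are zero.
The independent components are the upper-triangular entries: C(n, 2) = n(n-1)/2.
n = 12
C(12, 2) = 12 * 11 / 2 = 132 / 2 = 66

66


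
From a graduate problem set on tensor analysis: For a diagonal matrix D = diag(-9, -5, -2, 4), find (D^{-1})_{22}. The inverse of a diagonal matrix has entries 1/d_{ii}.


For a diagonal matrix, the inverse has entries (D^{-1})_{ii} = 1/d_{ii}.
The diagonal entries are: d_{11} = -9, d_{22} = -5, d_{33} = -2, d_{44} = 4
We need (D^{-1})_{22} = 1/d_{22} = 1/-5 = -1/5

-1/5


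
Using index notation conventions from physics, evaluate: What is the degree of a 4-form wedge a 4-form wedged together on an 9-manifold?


The degree of a wedge product is the sum of the degrees of the individual forms.
Degrees: 4, 4
Total degree = 4 + 4 = 8

8


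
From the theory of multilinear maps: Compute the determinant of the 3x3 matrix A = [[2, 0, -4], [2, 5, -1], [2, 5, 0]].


Expanding along the first row, det(A) = a11*M_11 - a12*M_12 + a13*M_13, where M_1j is the (1,j) minor.
Minor M_11 = 5*0 - -1*5 = 5
Minor M_12 = 2*0 - -1*2 = 2
Minor M_13 = 2*5 - 5*2 = 0
det = 2*(5) - 0*(2) + -4*(0)
    = 10 - 0 + 0
    = 10

10
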